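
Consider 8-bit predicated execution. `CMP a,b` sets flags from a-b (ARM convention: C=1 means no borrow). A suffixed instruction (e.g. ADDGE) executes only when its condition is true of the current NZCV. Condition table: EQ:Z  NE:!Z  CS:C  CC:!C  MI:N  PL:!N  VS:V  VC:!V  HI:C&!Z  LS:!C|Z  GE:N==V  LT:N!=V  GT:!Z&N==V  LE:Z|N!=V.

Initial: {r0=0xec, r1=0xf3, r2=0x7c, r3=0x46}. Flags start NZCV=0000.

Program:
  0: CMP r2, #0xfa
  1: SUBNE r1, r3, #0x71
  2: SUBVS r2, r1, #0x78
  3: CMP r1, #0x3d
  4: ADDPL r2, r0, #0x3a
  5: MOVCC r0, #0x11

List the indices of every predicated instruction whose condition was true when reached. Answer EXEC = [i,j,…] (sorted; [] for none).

0: ✓ CMP  NZCV=1001
1: ✓ SUBNE  r1←0xd5
2: ✓ SUBVS  r2←0x5d
3: ✓ CMP  NZCV=1010
4: · ADDPL
5: · MOVCC

EXEC = [1,2]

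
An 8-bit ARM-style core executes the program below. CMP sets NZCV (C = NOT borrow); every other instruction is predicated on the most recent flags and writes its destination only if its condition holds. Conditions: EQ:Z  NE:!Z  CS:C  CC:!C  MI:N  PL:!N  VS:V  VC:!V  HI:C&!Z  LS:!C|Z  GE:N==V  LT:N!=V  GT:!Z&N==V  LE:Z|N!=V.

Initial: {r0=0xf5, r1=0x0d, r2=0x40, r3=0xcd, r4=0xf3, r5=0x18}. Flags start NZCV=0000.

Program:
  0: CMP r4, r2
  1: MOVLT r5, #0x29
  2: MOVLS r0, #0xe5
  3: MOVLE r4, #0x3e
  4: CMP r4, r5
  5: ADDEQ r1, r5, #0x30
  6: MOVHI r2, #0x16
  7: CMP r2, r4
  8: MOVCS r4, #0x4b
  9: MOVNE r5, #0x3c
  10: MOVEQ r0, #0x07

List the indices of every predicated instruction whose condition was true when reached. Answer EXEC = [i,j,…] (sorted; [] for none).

EXEC = [1,3,6,9]

0: ✓ CMP  NZCV=1010
1: ✓ MOVLT  r5←0x29
2: · MOVLS
3: ✓ MOVLE  r4←0x3e
4: ✓ CMP  NZCV=0010
5: · ADDEQ
6: ✓ MOVHI  r2←0x16
7: ✓ CMP  NZCV=1000
8: · MOVCS
9: ✓ MOVNE  r5←0x3c
10: · MOVEQ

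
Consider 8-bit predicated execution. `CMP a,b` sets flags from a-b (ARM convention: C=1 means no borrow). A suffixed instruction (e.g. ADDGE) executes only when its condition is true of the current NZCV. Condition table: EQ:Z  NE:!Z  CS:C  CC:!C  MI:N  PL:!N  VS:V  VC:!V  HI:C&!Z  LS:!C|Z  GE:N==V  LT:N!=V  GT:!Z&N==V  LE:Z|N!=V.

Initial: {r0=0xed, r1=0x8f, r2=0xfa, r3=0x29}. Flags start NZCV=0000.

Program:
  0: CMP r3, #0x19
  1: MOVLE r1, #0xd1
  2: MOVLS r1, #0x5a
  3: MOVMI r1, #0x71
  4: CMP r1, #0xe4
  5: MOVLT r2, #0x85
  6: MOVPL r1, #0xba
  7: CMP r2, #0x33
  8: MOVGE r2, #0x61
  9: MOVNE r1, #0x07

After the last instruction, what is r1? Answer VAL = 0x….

[0] flags=0010 → (cmp)
[1] flags=0010 LE?F → skip
[2] flags=0010 LS?F → skip
[3] flags=0010 MI?F → skip
[4] flags=1000 → (cmp)
[5] flags=1000 LT?T → r2=0x85
[6] flags=1000 PL?F → skip
[7] flags=0011 → (cmp)
[8] flags=0011 GE?F → skip
[9] flags=0011 NE?T → r1=0x07

VAL = 0x07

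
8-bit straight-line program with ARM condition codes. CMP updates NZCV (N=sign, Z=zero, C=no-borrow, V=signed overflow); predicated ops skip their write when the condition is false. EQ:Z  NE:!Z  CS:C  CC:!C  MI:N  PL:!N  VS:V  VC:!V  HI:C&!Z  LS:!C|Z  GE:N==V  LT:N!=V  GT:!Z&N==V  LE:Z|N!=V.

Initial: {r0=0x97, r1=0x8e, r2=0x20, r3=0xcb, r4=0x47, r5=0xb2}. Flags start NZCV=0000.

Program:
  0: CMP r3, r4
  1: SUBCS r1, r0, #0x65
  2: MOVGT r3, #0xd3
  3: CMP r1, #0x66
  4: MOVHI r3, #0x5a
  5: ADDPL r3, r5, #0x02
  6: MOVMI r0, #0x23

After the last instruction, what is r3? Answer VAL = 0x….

0: ✓ CMP  NZCV=1010
1: ✓ SUBCS  r1←0x32
2: · MOVGT
3: ✓ CMP  NZCV=1000
4: · MOVHI
5: · ADDPL
6: ✓ MOVMI  r0←0x23

VAL = 0xcb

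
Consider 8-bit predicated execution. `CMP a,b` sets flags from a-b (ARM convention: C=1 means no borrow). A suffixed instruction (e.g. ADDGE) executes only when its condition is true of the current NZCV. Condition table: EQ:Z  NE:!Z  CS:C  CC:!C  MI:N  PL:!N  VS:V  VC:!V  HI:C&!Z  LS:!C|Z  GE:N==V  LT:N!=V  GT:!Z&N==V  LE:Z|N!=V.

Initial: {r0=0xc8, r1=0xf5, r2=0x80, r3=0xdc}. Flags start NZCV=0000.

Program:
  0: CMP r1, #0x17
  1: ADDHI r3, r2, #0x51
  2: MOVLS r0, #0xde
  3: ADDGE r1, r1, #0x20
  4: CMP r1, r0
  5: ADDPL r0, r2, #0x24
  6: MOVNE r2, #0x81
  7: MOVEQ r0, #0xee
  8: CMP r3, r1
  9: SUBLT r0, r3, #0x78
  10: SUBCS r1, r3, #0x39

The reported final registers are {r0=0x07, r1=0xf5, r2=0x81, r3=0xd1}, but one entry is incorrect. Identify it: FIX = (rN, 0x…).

0: ✓ CMP  NZCV=1010
1: ✓ ADDHI  r3←0xd1
2: · MOVLS
3: · ADDGE
4: ✓ CMP  NZCV=0010
5: ✓ ADDPL  r0←0xa4
6: ✓ MOVNE  r2←0x81
7: · MOVEQ
8: ✓ CMP  NZCV=1000
9: ✓ SUBLT  r0←0x59
10: · SUBCS

FIX = (r0, 0x59)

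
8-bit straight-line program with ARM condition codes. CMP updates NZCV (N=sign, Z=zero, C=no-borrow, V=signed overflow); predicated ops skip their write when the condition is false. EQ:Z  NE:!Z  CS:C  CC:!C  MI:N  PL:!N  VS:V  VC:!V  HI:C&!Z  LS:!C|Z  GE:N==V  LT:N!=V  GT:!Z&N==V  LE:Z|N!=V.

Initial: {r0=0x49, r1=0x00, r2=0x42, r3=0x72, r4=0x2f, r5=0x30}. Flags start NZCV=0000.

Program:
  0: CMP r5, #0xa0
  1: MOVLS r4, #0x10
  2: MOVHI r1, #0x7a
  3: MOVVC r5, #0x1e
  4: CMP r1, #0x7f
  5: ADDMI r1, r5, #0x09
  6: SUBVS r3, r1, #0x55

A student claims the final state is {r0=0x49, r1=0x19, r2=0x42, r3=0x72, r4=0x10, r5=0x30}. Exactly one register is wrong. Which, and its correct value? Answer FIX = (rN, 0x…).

[0] flags=1001 → (cmp)
[1] flags=1001 LS?T → r4=0x10
[2] flags=1001 HI?F → skip
[3] flags=1001 VC?F → skip
[4] flags=1000 → (cmp)
[5] flags=1000 MI?T → r1=0x39
[6] flags=1000 VS?F → skip

FIX = (r1, 0x39)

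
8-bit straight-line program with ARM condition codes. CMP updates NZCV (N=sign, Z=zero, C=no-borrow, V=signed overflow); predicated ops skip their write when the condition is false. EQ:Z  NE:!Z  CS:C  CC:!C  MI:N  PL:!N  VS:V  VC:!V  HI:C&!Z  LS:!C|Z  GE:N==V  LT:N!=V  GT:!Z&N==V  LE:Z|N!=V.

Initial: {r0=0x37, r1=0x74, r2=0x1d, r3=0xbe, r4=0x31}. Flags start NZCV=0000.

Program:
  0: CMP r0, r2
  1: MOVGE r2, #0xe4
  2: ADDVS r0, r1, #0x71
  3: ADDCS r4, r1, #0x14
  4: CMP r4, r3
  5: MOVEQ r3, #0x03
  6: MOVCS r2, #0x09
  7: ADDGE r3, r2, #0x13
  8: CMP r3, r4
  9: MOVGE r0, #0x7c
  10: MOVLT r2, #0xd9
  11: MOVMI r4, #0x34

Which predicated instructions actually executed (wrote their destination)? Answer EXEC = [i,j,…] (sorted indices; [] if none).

0: ✓ CMP  NZCV=0010
1: ✓ MOVGE  r2←0xe4
2: · ADDVS
3: ✓ ADDCS  r4←0x88
4: ✓ CMP  NZCV=1000
5: · MOVEQ
6: · MOVCS
7: · ADDGE
8: ✓ CMP  NZCV=0010
9: ✓ MOVGE  r0←0x7c
10: · MOVLT
11: · MOVMI

EXEC = [1,3,9]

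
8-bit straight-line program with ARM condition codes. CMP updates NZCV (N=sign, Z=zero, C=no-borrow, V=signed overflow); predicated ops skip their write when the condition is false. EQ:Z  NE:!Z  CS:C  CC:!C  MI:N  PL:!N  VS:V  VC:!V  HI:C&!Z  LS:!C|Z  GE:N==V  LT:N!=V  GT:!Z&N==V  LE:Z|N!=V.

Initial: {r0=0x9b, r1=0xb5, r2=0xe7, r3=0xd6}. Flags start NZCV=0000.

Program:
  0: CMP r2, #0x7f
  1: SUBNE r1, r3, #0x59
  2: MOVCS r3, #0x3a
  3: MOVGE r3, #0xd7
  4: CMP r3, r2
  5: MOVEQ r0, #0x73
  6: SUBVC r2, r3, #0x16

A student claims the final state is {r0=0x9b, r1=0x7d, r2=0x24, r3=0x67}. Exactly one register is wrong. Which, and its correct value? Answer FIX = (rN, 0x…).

0: ✓ CMP  NZCV=0011
1: ✓ SUBNE  r1←0x7d
2: ✓ MOVCS  r3←0x3a
3: · MOVGE
4: ✓ CMP  NZCV=0000
5: · MOVEQ
6: ✓ SUBVC  r2←0x24

FIX = (r3, 0x3a)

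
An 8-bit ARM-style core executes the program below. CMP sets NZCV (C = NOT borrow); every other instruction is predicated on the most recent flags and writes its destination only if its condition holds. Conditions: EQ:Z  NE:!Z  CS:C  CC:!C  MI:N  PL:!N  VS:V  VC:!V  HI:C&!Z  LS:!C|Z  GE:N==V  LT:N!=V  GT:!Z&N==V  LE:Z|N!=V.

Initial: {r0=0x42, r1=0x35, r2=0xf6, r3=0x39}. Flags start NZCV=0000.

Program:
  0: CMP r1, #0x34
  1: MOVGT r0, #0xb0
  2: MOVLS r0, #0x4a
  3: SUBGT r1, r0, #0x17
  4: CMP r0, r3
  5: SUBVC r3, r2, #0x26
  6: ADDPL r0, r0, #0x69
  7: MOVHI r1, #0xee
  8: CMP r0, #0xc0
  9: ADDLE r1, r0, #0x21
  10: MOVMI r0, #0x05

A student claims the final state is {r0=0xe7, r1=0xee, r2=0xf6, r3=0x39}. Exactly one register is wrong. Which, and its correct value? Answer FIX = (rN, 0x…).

FIX = (r0, 0x19)

[0] flags=0010 → (cmp)
[1] flags=0010 GT?T → r0=0xb0
[2] flags=0010 LS?F → skip
[3] flags=0010 GT?T → r1=0x99
[4] flags=0011 → (cmp)
[5] flags=0011 VC?F → skip
[6] flags=0011 PL?T → r0=0x19
[7] flags=0011 HI?T → r1=0xee
[8] flags=0000 → (cmp)
[9] flags=0000 LE?F → skip
[10] flags=0000 MI?F → skip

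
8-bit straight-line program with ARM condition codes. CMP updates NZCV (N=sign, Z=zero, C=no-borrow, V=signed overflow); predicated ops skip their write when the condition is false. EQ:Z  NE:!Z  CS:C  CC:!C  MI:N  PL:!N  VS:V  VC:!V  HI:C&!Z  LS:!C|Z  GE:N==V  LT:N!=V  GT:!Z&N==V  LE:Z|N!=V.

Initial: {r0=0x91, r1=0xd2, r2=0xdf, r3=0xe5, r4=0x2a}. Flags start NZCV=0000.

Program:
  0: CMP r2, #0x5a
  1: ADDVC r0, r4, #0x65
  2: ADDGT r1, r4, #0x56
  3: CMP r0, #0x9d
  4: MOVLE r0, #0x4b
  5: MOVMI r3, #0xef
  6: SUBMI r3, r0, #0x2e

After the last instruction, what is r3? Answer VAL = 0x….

VAL = 0x1d

0: ✓ CMP  NZCV=1010
1: ✓ ADDVC  r0←0x8f
2: · ADDGT
3: ✓ CMP  NZCV=1000
4: ✓ MOVLE  r0←0x4b
5: ✓ MOVMI  r3←0xef
6: ✓ SUBMI  r3←0x1d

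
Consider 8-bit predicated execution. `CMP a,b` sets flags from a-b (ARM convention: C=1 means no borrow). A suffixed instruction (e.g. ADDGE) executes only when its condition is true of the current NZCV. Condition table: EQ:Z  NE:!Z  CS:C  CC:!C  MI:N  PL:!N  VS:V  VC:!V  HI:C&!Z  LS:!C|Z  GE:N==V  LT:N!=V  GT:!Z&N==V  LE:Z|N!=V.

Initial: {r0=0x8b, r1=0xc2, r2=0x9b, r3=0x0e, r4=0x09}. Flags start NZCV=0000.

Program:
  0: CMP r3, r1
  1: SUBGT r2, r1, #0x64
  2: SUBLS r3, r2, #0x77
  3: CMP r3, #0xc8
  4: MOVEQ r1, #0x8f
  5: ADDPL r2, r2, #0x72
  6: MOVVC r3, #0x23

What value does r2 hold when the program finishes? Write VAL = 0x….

VAL = 0xd0

[0] flags=0000 → (cmp)
[1] flags=0000 GT?T → r2=0x5e
[2] flags=0000 LS?T → r3=0xe7
[3] flags=0010 → (cmp)
[4] flags=0010 EQ?F → skip
[5] flags=0010 PL?T → r2=0xd0
[6] flags=0010 VC?T → r3=0x23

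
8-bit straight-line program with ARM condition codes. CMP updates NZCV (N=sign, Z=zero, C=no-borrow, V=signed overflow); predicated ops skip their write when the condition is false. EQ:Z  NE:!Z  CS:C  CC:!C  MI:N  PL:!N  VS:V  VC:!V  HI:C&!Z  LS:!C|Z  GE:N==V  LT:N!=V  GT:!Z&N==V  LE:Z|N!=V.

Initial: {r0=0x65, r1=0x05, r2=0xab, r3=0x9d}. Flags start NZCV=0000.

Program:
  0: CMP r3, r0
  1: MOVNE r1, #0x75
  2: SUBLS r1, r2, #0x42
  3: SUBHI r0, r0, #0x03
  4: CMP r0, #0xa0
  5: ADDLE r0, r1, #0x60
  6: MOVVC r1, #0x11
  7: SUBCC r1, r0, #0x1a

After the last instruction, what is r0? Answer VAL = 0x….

VAL = 0x62

[0] flags=0011 → (cmp)
[1] flags=0011 NE?T → r1=0x75
[2] flags=0011 LS?F → skip
[3] flags=0011 HI?T → r0=0x62
[4] flags=1001 → (cmp)
[5] flags=1001 LE?F → skip
[6] flags=1001 VC?F → skip
[7] flags=1001 CC?T → r1=0x48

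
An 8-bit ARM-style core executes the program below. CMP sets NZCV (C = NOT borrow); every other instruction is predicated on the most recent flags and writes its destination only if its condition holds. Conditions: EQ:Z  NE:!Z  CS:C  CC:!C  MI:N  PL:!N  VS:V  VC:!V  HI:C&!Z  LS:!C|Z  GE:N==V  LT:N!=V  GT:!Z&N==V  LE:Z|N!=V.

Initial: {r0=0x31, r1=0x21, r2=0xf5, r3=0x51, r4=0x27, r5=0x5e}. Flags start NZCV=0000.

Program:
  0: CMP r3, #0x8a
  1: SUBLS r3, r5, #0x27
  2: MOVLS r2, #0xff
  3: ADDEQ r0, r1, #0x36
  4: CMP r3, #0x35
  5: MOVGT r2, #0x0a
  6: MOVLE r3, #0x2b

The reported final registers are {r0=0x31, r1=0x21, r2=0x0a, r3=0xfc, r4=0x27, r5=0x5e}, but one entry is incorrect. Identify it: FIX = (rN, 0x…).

FIX = (r3, 0x37)

[0] flags=1001 → (cmp)
[1] flags=1001 LS?T → r3=0x37
[2] flags=1001 LS?T → r2=0xff
[3] flags=1001 EQ?F → skip
[4] flags=0010 → (cmp)
[5] flags=0010 GT?T → r2=0x0a
[6] flags=0010 LE?F → skip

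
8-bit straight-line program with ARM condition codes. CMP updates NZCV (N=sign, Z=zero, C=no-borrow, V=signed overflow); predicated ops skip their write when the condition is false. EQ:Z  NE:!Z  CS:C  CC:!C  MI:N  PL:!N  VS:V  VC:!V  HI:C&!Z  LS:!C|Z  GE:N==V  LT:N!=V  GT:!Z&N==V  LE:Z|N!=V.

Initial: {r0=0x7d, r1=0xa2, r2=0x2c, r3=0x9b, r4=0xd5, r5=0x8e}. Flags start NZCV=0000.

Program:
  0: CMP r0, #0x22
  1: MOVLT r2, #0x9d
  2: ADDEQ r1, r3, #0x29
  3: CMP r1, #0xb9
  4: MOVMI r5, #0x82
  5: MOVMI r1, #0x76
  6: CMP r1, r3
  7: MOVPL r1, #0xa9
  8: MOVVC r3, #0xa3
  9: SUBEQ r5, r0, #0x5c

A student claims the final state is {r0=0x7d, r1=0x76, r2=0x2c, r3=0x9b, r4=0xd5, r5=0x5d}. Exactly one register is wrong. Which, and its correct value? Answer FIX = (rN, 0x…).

FIX = (r5, 0x82)

[0] flags=0010 → (cmp)
[1] flags=0010 LT?F → skip
[2] flags=0010 EQ?F → skip
[3] flags=1000 → (cmp)
[4] flags=1000 MI?T → r5=0x82
[5] flags=1000 MI?T → r1=0x76
[6] flags=1001 → (cmp)
[7] flags=1001 PL?F → skip
[8] flags=1001 VC?F → skip
[9] flags=1001 EQ?F → skip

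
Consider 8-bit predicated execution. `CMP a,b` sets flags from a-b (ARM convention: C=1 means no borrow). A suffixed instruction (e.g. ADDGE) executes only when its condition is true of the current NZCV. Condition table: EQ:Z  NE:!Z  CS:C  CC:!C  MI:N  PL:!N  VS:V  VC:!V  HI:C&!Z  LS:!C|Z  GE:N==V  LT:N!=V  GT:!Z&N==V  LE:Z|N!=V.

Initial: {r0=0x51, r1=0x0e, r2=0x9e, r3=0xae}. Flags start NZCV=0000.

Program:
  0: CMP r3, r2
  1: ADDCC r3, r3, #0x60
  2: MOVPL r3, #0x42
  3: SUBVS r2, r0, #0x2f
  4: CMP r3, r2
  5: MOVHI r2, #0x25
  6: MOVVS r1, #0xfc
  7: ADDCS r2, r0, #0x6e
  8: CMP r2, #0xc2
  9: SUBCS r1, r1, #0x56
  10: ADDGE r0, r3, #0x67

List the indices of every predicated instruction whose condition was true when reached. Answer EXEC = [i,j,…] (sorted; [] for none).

0: ✓ CMP  NZCV=0010
1: · ADDCC
2: ✓ MOVPL  r3←0x42
3: · SUBVS
4: ✓ CMP  NZCV=1001
5: · MOVHI
6: ✓ MOVVS  r1←0xfc
7: · ADDCS
8: ✓ CMP  NZCV=1000
9: · SUBCS
10: · ADDGE

EXEC = [2,6]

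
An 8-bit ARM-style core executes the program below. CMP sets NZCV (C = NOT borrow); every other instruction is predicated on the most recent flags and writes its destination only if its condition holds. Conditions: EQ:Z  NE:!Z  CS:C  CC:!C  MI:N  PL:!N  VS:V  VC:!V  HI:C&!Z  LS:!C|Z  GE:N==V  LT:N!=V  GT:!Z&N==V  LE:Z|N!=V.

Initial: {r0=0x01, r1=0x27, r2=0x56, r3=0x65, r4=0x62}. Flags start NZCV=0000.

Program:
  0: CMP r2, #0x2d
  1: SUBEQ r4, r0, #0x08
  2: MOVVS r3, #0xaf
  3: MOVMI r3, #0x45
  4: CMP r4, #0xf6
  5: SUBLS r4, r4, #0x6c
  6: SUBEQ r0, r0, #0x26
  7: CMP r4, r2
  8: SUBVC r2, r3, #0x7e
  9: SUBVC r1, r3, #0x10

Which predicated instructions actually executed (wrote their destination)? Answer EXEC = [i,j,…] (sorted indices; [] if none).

EXEC = [5,8,9]

[0] flags=0010 → (cmp)
[1] flags=0010 EQ?F → skip
[2] flags=0010 VS?F → skip
[3] flags=0010 MI?F → skip
[4] flags=0000 → (cmp)
[5] flags=0000 LS?T → r4=0xf6
[6] flags=0000 EQ?F → skip
[7] flags=1010 → (cmp)
[8] flags=1010 VC?T → r2=0xe7
[9] flags=1010 VC?T → r1=0x55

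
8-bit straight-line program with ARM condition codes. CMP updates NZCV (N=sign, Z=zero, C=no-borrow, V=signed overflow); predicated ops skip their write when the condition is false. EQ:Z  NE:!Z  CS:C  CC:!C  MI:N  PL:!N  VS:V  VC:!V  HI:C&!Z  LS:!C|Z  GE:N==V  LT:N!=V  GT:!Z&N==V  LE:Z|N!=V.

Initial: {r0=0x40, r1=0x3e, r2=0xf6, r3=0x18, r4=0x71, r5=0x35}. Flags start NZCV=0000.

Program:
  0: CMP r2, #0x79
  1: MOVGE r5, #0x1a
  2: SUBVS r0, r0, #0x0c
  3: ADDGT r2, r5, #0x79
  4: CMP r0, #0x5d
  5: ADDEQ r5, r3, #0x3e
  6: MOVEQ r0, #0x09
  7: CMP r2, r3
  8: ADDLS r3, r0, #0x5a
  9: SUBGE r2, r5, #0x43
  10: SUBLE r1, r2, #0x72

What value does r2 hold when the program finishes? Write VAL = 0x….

VAL = 0xf6

[0] flags=0011 → (cmp)
[1] flags=0011 GE?F → skip
[2] flags=0011 VS?T → r0=0x34
[3] flags=0011 GT?F → skip
[4] flags=1000 → (cmp)
[5] flags=1000 EQ?F → skip
[6] flags=1000 EQ?F → skip
[7] flags=1010 → (cmp)
[8] flags=1010 LS?F → skip
[9] flags=1010 GE?F → skip
[10] flags=1010 LE?T → r1=0x84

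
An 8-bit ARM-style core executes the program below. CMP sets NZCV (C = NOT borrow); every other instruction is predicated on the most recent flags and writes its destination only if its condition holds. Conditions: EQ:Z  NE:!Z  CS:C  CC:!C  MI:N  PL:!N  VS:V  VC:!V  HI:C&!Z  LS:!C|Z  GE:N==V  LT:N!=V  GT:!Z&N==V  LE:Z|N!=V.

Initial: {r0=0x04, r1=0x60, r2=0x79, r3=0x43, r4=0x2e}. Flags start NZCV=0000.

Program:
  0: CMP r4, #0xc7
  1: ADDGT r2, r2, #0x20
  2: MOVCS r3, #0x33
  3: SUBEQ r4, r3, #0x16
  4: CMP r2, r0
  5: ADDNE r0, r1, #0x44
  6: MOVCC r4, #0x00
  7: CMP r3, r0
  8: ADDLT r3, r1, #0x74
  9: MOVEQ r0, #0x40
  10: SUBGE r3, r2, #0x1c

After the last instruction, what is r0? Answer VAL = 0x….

VAL = 0xa4

[0] flags=0000 → (cmp)
[1] flags=0000 GT?T → r2=0x99
[2] flags=0000 CS?F → skip
[3] flags=0000 EQ?F → skip
[4] flags=1010 → (cmp)
[5] flags=1010 NE?T → r0=0xa4
[6] flags=1010 CC?F → skip
[7] flags=1001 → (cmp)
[8] flags=1001 LT?F → skip
[9] flags=1001 EQ?F → skip
[10] flags=1001 GE?T → r3=0x7d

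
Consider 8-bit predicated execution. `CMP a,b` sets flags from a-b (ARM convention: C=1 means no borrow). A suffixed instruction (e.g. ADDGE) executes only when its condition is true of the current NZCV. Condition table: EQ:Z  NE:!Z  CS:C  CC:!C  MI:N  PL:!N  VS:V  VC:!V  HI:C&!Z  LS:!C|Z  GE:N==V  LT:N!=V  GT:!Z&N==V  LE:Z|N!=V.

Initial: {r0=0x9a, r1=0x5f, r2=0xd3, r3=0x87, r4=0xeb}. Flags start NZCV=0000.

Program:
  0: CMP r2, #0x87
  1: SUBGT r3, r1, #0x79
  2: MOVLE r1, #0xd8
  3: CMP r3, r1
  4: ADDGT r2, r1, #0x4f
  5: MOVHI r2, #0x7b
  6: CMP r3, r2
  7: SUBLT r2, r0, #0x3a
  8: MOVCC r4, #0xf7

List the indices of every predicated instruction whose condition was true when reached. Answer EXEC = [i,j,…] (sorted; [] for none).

EXEC = [1,5,7]

[0] flags=0010 → (cmp)
[1] flags=0010 GT?T → r3=0xe6
[2] flags=0010 LE?F → skip
[3] flags=1010 → (cmp)
[4] flags=1010 GT?F → skip
[5] flags=1010 HI?T → r2=0x7b
[6] flags=0011 → (cmp)
[7] flags=0011 LT?T → r2=0x60
[8] flags=0011 CC?F → skip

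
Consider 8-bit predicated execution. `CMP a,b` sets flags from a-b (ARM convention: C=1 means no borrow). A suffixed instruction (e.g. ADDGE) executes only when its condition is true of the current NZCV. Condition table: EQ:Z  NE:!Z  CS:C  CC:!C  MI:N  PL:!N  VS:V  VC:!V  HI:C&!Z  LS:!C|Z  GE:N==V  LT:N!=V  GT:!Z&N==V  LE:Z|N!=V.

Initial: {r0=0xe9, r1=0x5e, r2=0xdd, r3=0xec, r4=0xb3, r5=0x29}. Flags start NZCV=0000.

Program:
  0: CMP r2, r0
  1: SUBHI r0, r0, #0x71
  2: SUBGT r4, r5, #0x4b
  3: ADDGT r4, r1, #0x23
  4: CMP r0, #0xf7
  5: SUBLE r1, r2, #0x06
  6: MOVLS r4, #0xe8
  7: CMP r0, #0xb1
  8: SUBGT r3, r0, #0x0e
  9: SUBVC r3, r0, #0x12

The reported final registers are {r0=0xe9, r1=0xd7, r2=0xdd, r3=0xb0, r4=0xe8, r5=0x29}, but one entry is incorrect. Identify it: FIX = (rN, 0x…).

FIX = (r3, 0xd7)

0: ✓ CMP  NZCV=1000
1: · SUBHI
2: · SUBGT
3: · ADDGT
4: ✓ CMP  NZCV=1000
5: ✓ SUBLE  r1←0xd7
6: ✓ MOVLS  r4←0xe8
7: ✓ CMP  NZCV=0010
8: ✓ SUBGT  r3←0xdb
9: ✓ SUBVC  r3←0xd7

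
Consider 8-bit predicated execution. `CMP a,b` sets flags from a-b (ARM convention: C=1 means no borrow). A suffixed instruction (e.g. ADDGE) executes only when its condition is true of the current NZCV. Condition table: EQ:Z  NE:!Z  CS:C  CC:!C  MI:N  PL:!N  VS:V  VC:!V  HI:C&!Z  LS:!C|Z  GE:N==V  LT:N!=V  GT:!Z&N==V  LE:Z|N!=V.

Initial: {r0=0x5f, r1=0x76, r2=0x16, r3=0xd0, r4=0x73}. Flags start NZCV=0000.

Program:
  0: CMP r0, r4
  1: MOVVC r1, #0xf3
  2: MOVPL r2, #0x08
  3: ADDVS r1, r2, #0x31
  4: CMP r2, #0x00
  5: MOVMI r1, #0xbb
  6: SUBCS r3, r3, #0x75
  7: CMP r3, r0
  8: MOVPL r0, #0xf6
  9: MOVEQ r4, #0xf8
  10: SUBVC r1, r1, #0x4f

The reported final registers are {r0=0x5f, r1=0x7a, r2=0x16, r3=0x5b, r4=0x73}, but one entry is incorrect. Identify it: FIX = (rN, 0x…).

FIX = (r1, 0xa4)

[0] flags=1000 → (cmp)
[1] flags=1000 VC?T → r1=0xf3
[2] flags=1000 PL?F → skip
[3] flags=1000 VS?F → skip
[4] flags=0010 → (cmp)
[5] flags=0010 MI?F → skip
[6] flags=0010 CS?T → r3=0x5b
[7] flags=1000 → (cmp)
[8] flags=1000 PL?F → skip
[9] flags=1000 EQ?F → skip
[10] flags=1000 VC?T → r1=0xa4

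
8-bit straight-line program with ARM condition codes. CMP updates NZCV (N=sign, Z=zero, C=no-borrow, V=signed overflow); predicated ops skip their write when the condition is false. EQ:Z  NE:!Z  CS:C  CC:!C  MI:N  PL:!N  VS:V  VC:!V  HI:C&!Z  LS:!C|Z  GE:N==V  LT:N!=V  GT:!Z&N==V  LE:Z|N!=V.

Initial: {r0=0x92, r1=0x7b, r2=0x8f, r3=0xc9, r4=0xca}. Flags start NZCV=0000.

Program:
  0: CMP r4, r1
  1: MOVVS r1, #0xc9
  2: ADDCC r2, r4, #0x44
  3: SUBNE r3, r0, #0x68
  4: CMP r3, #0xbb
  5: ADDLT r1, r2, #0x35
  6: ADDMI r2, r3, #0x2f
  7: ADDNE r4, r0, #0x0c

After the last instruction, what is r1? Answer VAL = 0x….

0: ✓ CMP  NZCV=0011
1: ✓ MOVVS  r1←0xc9
2: · ADDCC
3: ✓ SUBNE  r3←0x2a
4: ✓ CMP  NZCV=0000
5: · ADDLT
6: · ADDMI
7: ✓ ADDNE  r4←0x9e

VAL = 0xc9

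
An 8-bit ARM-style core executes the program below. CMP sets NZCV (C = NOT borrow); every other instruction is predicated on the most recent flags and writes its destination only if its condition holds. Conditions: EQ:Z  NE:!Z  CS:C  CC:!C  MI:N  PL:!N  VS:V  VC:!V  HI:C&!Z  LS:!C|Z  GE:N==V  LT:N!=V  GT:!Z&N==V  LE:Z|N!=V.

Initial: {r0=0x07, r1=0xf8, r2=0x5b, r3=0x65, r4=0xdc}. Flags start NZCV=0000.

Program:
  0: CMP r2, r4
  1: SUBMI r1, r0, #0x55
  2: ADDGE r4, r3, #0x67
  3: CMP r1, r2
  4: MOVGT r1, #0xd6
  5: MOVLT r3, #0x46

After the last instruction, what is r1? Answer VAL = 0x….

VAL = 0xf8

[0] flags=0000 → (cmp)
[1] flags=0000 MI?F → skip
[2] flags=0000 GE?T → r4=0xcc
[3] flags=1010 → (cmp)
[4] flags=1010 GT?F → skip
[5] flags=1010 LT?T → r3=0x46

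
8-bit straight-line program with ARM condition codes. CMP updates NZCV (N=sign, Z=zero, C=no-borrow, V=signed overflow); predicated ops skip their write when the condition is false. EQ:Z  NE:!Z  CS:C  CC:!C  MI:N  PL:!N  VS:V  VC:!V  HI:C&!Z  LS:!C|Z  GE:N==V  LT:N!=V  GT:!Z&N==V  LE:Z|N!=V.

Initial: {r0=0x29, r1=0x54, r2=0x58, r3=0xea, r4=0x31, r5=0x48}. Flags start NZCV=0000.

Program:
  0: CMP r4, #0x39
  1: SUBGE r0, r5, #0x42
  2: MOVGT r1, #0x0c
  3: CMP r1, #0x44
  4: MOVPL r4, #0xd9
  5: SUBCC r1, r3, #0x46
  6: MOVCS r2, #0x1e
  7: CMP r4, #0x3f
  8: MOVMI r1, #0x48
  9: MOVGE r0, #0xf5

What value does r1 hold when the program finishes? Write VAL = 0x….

VAL = 0x48

0: ✓ CMP  NZCV=1000
1: · SUBGE
2: · MOVGT
3: ✓ CMP  NZCV=0010
4: ✓ MOVPL  r4←0xd9
5: · SUBCC
6: ✓ MOVCS  r2←0x1e
7: ✓ CMP  NZCV=1010
8: ✓ MOVMI  r1←0x48
9: · MOVGE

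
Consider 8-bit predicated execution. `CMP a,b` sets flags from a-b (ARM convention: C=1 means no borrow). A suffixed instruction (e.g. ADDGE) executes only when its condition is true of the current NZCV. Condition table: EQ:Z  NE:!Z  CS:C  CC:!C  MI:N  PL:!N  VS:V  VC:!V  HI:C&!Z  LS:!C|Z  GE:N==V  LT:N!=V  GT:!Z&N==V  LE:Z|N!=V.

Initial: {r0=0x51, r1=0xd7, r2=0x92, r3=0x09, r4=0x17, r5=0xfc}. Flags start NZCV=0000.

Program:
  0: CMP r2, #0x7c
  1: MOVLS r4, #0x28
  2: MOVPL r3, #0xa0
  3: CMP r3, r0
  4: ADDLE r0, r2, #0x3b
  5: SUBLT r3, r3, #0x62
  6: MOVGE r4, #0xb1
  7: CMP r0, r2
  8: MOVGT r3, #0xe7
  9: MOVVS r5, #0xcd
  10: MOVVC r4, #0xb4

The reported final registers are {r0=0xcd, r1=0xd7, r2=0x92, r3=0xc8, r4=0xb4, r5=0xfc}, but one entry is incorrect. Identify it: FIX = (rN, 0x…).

[0] flags=0011 → (cmp)
[1] flags=0011 LS?F → skip
[2] flags=0011 PL?T → r3=0xa0
[3] flags=0011 → (cmp)
[4] flags=0011 LE?T → r0=0xcd
[5] flags=0011 LT?T → r3=0x3e
[6] flags=0011 GE?F → skip
[7] flags=0010 → (cmp)
[8] flags=0010 GT?T → r3=0xe7
[9] flags=0010 VS?F → skip
[10] flags=0010 VC?T → r4=0xb4

FIX = (r3, 0xe7)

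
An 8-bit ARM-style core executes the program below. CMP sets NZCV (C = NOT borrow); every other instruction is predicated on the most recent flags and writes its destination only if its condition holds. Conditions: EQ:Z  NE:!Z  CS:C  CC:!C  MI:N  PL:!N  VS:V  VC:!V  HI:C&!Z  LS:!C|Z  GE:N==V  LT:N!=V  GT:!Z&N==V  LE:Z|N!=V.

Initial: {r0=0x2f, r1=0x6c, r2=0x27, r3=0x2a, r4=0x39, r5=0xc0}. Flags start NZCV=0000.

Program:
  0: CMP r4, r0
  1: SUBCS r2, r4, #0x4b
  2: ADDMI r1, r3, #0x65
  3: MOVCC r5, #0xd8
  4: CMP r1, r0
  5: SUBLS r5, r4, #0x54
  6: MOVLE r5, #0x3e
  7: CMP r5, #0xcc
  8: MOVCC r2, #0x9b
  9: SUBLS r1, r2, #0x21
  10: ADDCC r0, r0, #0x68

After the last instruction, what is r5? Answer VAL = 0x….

[0] flags=0010 → (cmp)
[1] flags=0010 CS?T → r2=0xee
[2] flags=0010 MI?F → skip
[3] flags=0010 CC?F → skip
[4] flags=0010 → (cmp)
[5] flags=0010 LS?F → skip
[6] flags=0010 LE?F → skip
[7] flags=1000 → (cmp)
[8] flags=1000 CC?T → r2=0x9b
[9] flags=1000 LS?T → r1=0x7a
[10] flags=1000 CC?T → r0=0x97

VAL = 0xc0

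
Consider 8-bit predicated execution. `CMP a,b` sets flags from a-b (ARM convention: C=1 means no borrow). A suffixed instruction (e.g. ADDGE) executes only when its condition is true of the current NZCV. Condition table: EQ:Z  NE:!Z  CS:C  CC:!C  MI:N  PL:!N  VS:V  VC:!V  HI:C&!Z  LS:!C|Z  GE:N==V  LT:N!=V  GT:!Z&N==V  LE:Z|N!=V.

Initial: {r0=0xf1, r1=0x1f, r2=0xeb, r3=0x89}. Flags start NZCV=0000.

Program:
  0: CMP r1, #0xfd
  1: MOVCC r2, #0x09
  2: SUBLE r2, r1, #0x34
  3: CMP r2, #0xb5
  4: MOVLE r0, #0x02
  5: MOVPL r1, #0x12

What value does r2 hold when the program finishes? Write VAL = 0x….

0: ✓ CMP  NZCV=0000
1: ✓ MOVCC  r2←0x09
2: · SUBLE
3: ✓ CMP  NZCV=0000
4: · MOVLE
5: ✓ MOVPL  r1←0x12

VAL = 0x09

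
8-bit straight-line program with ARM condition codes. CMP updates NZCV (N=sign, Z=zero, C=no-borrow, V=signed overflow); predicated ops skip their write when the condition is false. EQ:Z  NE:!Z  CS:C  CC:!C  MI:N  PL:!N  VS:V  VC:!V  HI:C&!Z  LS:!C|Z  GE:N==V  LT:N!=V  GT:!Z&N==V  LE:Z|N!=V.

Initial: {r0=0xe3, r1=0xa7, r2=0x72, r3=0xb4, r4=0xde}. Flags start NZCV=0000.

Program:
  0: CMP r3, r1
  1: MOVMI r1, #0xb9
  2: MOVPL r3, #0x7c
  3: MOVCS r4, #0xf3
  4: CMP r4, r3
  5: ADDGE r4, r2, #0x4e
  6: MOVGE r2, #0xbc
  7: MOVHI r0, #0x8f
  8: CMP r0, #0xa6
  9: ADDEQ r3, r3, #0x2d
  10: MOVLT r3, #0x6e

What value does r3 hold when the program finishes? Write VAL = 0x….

0: ✓ CMP  NZCV=0010
1: · MOVMI
2: ✓ MOVPL  r3←0x7c
3: ✓ MOVCS  r4←0xf3
4: ✓ CMP  NZCV=0011
5: · ADDGE
6: · MOVGE
7: ✓ MOVHI  r0←0x8f
8: ✓ CMP  NZCV=1000
9: · ADDEQ
10: ✓ MOVLT  r3←0x6e

VAL = 0x6e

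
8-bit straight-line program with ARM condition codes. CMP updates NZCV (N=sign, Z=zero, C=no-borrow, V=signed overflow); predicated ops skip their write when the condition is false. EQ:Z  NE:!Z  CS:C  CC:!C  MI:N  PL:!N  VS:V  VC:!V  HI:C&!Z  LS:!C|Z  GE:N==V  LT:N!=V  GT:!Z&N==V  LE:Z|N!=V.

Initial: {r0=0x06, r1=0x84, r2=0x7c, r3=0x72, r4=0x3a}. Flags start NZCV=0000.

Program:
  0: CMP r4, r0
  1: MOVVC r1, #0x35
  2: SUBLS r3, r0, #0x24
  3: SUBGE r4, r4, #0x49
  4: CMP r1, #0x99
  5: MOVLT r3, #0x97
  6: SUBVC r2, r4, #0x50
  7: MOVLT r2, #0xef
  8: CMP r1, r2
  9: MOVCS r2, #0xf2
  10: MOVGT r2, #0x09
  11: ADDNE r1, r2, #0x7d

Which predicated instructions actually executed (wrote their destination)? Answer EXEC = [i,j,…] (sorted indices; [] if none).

EXEC = [1,3,11]

0: ✓ CMP  NZCV=0010
1: ✓ MOVVC  r1←0x35
2: · SUBLS
3: ✓ SUBGE  r4←0xf1
4: ✓ CMP  NZCV=1001
5: · MOVLT
6: · SUBVC
7: · MOVLT
8: ✓ CMP  NZCV=1000
9: · MOVCS
10: · MOVGT
11: ✓ ADDNE  r1←0xf9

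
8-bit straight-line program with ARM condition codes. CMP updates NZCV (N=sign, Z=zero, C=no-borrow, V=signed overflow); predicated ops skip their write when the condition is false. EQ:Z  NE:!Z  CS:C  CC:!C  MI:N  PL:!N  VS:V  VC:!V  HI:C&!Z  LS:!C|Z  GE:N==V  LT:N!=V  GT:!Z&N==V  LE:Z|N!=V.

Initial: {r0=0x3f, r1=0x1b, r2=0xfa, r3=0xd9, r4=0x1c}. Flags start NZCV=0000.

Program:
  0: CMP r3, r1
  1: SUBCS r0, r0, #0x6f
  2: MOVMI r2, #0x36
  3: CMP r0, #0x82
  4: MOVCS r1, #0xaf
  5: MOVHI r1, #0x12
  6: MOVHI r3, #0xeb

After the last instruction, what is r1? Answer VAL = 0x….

0: ✓ CMP  NZCV=1010
1: ✓ SUBCS  r0←0xd0
2: ✓ MOVMI  r2←0x36
3: ✓ CMP  NZCV=0010
4: ✓ MOVCS  r1←0xaf
5: ✓ MOVHI  r1←0x12
6: ✓ MOVHI  r3←0xeb

VAL = 0x12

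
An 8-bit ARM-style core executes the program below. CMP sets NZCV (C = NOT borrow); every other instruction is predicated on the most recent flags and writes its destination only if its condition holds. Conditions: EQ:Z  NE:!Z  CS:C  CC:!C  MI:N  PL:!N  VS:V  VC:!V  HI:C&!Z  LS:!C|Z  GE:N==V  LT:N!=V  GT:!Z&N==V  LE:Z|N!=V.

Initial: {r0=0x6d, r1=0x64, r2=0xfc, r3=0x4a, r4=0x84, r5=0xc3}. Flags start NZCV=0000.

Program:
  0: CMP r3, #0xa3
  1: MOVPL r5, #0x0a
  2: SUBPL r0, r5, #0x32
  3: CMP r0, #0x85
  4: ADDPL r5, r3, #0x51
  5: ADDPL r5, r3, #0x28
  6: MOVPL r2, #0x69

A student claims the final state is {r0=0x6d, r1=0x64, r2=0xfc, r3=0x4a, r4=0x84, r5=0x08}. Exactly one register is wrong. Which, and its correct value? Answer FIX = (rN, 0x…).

FIX = (r5, 0xc3)

[0] flags=1001 → (cmp)
[1] flags=1001 PL?F → skip
[2] flags=1001 PL?F → skip
[3] flags=1001 → (cmp)
[4] flags=1001 PL?F → skip
[5] flags=1001 PL?F → skip
[6] flags=1001 PL?F → skip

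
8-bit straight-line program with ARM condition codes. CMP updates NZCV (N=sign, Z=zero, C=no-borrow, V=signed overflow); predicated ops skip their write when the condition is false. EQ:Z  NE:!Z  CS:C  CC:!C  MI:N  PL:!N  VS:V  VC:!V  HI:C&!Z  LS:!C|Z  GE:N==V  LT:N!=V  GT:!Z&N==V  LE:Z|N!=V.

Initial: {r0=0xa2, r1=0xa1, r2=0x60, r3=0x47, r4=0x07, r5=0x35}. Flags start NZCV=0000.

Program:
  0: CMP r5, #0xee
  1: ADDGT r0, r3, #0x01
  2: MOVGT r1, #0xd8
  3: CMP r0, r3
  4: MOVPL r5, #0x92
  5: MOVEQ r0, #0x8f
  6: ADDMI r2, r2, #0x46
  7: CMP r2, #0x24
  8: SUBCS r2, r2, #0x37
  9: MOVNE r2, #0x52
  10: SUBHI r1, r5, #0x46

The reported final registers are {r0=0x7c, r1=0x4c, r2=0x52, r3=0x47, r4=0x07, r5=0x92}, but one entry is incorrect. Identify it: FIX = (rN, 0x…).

FIX = (r0, 0x48)

[0] flags=0000 → (cmp)
[1] flags=0000 GT?T → r0=0x48
[2] flags=0000 GT?T → r1=0xd8
[3] flags=0010 → (cmp)
[4] flags=0010 PL?T → r5=0x92
[5] flags=0010 EQ?F → skip
[6] flags=0010 MI?F → skip
[7] flags=0010 → (cmp)
[8] flags=0010 CS?T → r2=0x29
[9] flags=0010 NE?T → r2=0x52
[10] flags=0010 HI?T → r1=0x4c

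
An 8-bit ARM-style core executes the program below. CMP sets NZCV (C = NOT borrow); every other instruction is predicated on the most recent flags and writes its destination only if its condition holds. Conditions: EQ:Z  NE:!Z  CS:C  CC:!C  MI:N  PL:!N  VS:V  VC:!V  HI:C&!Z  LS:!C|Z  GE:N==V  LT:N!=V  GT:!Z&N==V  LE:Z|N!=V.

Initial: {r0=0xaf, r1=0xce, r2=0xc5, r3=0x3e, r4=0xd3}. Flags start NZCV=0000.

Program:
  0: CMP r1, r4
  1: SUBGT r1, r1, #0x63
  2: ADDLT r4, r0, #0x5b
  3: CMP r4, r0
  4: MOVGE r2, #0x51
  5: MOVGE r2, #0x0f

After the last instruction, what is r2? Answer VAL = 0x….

VAL = 0x0f

[0] flags=1000 → (cmp)
[1] flags=1000 GT?F → skip
[2] flags=1000 LT?T → r4=0x0a
[3] flags=0000 → (cmp)
[4] flags=0000 GE?T → r2=0x51
[5] flags=0000 GE?T → r2=0x0f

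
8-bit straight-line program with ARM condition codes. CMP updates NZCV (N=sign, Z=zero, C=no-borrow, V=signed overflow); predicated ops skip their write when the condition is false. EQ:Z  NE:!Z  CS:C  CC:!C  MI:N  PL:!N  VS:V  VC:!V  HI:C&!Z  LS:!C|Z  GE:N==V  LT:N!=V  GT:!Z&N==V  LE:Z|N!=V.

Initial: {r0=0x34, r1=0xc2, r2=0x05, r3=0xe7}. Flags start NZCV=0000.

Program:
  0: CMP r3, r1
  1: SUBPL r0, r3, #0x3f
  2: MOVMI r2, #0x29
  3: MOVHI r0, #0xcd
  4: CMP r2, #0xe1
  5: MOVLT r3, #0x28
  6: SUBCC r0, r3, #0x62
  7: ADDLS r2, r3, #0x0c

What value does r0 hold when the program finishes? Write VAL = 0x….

VAL = 0x85

[0] flags=0010 → (cmp)
[1] flags=0010 PL?T → r0=0xa8
[2] flags=0010 MI?F → skip
[3] flags=0010 HI?T → r0=0xcd
[4] flags=0000 → (cmp)
[5] flags=0000 LT?F → skip
[6] flags=0000 CC?T → r0=0x85
[7] flags=0000 LS?T → r2=0xf3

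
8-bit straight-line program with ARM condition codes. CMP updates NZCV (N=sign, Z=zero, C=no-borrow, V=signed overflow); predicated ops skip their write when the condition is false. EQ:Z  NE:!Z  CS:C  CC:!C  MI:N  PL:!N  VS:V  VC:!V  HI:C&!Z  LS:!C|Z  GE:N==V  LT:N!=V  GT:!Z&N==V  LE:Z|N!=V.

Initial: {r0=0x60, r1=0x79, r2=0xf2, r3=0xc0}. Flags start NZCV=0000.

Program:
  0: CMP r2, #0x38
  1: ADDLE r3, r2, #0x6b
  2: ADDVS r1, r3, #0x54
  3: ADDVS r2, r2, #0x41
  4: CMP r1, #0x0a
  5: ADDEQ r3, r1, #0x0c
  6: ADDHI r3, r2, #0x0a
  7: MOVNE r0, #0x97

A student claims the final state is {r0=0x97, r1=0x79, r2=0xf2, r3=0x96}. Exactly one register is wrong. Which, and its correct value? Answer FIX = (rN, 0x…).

FIX = (r3, 0xfc)

[0] flags=1010 → (cmp)
[1] flags=1010 LE?T → r3=0x5d
[2] flags=1010 VS?F → skip
[3] flags=1010 VS?F → skip
[4] flags=0010 → (cmp)
[5] flags=0010 EQ?F → skip
[6] flags=0010 HI?T → r3=0xfc
[7] flags=0010 NE?T → r0=0x97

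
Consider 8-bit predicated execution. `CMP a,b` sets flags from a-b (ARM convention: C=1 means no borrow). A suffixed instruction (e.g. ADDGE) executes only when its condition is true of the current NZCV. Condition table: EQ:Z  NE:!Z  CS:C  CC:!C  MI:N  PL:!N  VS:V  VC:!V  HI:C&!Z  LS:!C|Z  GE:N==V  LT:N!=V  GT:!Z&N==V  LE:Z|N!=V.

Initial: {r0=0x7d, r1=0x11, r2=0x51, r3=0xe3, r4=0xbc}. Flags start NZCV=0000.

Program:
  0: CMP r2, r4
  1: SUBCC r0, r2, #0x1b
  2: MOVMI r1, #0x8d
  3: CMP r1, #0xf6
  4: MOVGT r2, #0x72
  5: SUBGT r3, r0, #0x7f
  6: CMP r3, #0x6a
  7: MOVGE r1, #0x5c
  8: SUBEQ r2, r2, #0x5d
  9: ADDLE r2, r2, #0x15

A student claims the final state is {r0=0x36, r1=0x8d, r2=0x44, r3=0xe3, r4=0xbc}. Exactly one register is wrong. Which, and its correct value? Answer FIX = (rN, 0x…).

FIX = (r2, 0x66)

0: ✓ CMP  NZCV=1001
1: ✓ SUBCC  r0←0x36
2: ✓ MOVMI  r1←0x8d
3: ✓ CMP  NZCV=1000
4: · MOVGT
5: · SUBGT
6: ✓ CMP  NZCV=0011
7: · MOVGE
8: · SUBEQ
9: ✓ ADDLE  r2←0x66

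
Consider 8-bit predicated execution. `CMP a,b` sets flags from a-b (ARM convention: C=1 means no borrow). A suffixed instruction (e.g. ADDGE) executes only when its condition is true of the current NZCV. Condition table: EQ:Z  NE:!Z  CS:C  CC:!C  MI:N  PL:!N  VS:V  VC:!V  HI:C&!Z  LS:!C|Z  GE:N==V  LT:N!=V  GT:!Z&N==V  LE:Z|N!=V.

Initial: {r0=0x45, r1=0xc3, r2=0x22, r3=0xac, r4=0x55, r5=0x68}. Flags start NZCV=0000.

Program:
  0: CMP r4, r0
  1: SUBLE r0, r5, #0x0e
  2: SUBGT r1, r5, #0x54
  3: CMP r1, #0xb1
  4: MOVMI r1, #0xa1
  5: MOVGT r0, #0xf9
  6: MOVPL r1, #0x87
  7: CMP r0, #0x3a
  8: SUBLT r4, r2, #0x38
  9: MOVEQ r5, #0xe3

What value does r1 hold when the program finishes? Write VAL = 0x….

VAL = 0x87

0: ✓ CMP  NZCV=0010
1: · SUBLE
2: ✓ SUBGT  r1←0x14
3: ✓ CMP  NZCV=0000
4: · MOVMI
5: ✓ MOVGT  r0←0xf9
6: ✓ MOVPL  r1←0x87
7: ✓ CMP  NZCV=1010
8: ✓ SUBLT  r4←0xea
9: · MOVEQ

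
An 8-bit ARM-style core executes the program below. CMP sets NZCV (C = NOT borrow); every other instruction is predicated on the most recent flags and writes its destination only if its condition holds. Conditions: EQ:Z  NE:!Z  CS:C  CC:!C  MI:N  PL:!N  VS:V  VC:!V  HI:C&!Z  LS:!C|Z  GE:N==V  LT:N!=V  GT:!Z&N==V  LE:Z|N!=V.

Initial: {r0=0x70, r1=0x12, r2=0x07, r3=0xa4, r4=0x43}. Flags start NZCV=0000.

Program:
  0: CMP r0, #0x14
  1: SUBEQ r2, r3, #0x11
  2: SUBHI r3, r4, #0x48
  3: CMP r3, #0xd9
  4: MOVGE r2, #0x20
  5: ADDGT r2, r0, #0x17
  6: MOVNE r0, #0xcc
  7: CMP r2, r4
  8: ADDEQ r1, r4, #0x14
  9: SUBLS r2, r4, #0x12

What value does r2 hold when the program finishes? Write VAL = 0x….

0: ✓ CMP  NZCV=0010
1: · SUBEQ
2: ✓ SUBHI  r3←0xfb
3: ✓ CMP  NZCV=0010
4: ✓ MOVGE  r2←0x20
5: ✓ ADDGT  r2←0x87
6: ✓ MOVNE  r0←0xcc
7: ✓ CMP  NZCV=0011
8: · ADDEQ
9: · SUBLS

VAL = 0x87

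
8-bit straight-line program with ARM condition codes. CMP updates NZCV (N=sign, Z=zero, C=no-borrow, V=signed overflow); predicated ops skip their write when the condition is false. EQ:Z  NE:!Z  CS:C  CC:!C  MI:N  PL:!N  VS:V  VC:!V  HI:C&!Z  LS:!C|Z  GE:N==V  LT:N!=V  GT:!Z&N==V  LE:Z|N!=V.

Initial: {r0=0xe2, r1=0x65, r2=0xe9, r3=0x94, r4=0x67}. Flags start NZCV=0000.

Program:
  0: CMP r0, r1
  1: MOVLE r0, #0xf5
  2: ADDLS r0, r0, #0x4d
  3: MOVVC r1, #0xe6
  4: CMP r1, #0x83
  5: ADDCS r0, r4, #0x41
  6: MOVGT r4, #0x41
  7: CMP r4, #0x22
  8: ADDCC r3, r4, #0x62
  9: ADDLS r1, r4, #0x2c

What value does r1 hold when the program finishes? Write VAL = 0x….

0: ✓ CMP  NZCV=0011
1: ✓ MOVLE  r0←0xf5
2: · ADDLS
3: · MOVVC
4: ✓ CMP  NZCV=1001
5: · ADDCS
6: ✓ MOVGT  r4←0x41
7: ✓ CMP  NZCV=0010
8: · ADDCC
9: · ADDLS

VAL = 0x65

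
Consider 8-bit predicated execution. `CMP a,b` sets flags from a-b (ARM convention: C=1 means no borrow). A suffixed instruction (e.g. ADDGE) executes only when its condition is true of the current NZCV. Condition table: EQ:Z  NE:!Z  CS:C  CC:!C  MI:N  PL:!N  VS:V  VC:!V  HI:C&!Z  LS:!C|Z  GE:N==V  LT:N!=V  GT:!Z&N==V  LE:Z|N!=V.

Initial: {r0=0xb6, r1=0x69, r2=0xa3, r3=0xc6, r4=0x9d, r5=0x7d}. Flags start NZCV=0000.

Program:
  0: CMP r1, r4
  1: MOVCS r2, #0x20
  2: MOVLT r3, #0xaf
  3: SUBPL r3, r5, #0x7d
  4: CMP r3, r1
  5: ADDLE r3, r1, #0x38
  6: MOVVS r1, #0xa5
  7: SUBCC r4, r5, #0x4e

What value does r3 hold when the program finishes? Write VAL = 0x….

0: ✓ CMP  NZCV=1001
1: · MOVCS
2: · MOVLT
3: · SUBPL
4: ✓ CMP  NZCV=0011
5: ✓ ADDLE  r3←0xa1
6: ✓ MOVVS  r1←0xa5
7: · SUBCC

VAL = 0xa1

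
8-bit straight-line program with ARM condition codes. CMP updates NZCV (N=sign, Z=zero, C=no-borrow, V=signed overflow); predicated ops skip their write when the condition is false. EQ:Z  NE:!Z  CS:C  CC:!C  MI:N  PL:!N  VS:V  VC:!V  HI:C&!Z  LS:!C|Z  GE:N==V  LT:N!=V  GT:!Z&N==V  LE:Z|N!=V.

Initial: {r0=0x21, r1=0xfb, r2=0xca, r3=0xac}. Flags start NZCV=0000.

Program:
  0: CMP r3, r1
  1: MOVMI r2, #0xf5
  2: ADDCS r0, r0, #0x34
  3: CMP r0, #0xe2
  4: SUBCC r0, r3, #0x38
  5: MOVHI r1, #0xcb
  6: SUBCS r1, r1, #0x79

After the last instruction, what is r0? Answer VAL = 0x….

0: ✓ CMP  NZCV=1000
1: ✓ MOVMI  r2←0xf5
2: · ADDCS
3: ✓ CMP  NZCV=0000
4: ✓ SUBCC  r0←0x74
5: · MOVHI
6: · SUBCS

VAL = 0x74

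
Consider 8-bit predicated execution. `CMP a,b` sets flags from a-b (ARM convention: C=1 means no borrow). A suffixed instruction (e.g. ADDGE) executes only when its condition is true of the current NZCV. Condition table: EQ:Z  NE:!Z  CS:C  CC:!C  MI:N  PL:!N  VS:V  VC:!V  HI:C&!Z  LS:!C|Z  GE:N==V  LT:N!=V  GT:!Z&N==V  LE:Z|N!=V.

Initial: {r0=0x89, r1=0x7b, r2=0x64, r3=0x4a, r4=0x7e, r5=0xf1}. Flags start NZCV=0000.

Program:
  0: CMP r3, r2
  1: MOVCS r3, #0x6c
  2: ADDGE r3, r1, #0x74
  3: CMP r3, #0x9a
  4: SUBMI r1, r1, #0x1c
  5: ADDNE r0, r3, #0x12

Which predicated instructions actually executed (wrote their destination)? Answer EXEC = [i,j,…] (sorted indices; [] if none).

EXEC = [4,5]

0: ✓ CMP  NZCV=1000
1: · MOVCS
2: · ADDGE
3: ✓ CMP  NZCV=1001
4: ✓ SUBMI  r1←0x5f
5: ✓ ADDNE  r0←0x5c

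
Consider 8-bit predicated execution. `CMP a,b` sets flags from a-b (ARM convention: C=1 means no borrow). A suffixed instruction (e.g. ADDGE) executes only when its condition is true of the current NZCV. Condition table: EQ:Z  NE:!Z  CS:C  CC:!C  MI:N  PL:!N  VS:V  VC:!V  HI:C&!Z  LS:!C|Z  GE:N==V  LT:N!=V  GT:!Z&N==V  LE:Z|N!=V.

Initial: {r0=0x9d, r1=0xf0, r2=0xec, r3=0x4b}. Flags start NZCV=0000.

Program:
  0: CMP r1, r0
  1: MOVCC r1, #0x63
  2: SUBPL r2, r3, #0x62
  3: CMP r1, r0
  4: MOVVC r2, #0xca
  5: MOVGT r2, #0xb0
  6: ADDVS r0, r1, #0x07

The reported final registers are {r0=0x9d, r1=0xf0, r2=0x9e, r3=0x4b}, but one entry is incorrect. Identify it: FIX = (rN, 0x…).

[0] flags=0010 → (cmp)
[1] flags=0010 CC?F → skip
[2] flags=0010 PL?T → r2=0xe9
[3] flags=0010 → (cmp)
[4] flags=0010 VC?T → r2=0xca
[5] flags=0010 GT?T → r2=0xb0
[6] flags=0010 VS?F → skip

FIX = (r2, 0xb0)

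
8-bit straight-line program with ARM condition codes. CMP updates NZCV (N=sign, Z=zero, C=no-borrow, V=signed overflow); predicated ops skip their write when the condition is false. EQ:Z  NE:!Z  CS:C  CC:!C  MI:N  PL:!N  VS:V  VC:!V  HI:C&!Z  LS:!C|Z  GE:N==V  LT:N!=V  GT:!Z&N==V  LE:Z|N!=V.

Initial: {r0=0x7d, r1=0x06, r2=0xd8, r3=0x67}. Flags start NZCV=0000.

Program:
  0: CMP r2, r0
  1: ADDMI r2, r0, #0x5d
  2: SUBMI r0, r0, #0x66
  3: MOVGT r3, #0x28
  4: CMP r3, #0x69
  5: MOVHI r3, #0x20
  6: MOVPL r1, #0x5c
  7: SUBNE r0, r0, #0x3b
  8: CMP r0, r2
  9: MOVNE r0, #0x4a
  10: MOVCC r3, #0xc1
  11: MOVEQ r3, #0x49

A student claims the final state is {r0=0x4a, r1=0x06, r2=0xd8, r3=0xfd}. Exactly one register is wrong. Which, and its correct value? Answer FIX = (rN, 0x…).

0: ✓ CMP  NZCV=0011
1: · ADDMI
2: · SUBMI
3: · MOVGT
4: ✓ CMP  NZCV=1000
5: · MOVHI
6: · MOVPL
7: ✓ SUBNE  r0←0x42
8: ✓ CMP  NZCV=0000
9: ✓ MOVNE  r0←0x4a
10: ✓ MOVCC  r3←0xc1
11: · MOVEQ

FIX = (r3, 0xc1)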